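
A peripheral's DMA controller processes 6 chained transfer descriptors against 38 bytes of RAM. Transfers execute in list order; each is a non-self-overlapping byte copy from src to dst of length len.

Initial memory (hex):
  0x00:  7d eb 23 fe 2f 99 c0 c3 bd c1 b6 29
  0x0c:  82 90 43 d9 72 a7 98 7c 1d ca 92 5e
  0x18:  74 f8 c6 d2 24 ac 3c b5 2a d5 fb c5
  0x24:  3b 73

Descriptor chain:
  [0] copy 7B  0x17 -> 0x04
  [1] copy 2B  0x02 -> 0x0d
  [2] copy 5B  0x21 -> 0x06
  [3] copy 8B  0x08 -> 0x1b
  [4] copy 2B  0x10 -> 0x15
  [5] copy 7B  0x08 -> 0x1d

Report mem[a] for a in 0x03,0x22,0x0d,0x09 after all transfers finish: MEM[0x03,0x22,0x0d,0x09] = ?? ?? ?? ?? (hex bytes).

  after D0: wrote 7B at 0x04 = 5e74f8c6d224ac
  after D1: wrote 2B at 0x0d = 23fe
  after D2: wrote 5B at 0x06 = d5fbc53b73
  after D3: wrote 8B at 0x1b = c53b73298223fed9
  after D4: wrote 2B at 0x15 = 72a7
  after D5: wrote 7B at 0x1d = c53b73298223fe
query mem[0x03]=0xfe, mem[0x22]=0x23, mem[0x0d]=0x23, mem[0x09]=0x3b

MEM[0x03,0x22,0x0d,0x09] = fe 23 23 3b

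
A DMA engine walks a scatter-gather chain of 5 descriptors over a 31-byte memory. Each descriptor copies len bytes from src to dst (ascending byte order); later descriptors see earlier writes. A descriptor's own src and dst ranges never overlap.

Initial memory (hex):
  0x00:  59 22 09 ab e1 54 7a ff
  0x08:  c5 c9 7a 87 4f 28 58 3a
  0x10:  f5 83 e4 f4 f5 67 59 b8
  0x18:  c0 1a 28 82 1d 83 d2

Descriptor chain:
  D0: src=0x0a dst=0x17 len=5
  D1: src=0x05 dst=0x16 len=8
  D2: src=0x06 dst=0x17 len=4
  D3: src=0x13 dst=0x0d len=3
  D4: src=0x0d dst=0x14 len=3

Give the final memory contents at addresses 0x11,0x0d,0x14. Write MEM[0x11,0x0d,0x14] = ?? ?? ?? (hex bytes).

MEM[0x11,0x0d,0x14] = 83 f4 f4

#0 dst[0x17+5] := {0x7a,0x87,0x4f,0x28,0x58}
#1 dst[0x16+8] := {0x54,0x7a,0xff,0xc5,0xc9,0x7a,0x87,0x4f}
#2 dst[0x17+4] := {0x7a,0xff,0xc5,0xc9}
#3 dst[0x0d+3] := {0xf4,0xf5,0x67}
#4 dst[0x14+3] := {0xf4,0xf5,0x67}
query mem[0x11]=0x83, mem[0x0d]=0xf4, mem[0x14]=0xf4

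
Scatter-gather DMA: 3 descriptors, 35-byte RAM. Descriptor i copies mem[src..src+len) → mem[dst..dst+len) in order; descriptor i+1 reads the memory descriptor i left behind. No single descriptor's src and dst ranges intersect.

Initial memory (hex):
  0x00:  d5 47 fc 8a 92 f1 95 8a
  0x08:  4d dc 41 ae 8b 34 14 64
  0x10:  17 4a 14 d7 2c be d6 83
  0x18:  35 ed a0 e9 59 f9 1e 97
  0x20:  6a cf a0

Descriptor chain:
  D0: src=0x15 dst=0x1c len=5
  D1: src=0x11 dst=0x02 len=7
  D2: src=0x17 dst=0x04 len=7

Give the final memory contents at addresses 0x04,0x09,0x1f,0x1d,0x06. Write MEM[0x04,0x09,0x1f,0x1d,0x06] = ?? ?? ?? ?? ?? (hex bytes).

MEM[0x04,0x09,0x1f,0x1d,0x06] = 83 be 35 d6 ed

D0: mem[0x1c..0x20] <- [be d6 83 35 ed]
D1: mem[0x02..0x08] <- [4a 14 d7 2c be d6 83]
D2: mem[0x04..0x0a] <- [83 35 ed a0 e9 be d6]
query mem[0x04]=0x83, mem[0x09]=0xbe, mem[0x1f]=0x35, mem[0x1d]=0xd6, mem[0x06]=0xed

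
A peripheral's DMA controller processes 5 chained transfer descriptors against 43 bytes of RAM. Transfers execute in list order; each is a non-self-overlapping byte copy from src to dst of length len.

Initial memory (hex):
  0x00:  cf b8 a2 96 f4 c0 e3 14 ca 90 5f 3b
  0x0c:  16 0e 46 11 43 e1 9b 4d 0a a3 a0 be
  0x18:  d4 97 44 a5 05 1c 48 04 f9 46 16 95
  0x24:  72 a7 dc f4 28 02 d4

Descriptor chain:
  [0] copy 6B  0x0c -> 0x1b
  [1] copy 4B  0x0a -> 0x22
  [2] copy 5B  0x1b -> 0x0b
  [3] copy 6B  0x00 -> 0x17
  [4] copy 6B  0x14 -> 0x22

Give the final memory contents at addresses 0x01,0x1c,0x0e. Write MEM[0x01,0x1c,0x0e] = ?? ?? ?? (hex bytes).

#0 dst[0x1b+6] := {0x16,0x0e,0x46,0x11,0x43,0xe1}
#1 dst[0x22+4] := {0x5f,0x3b,0x16,0x0e}
#2 dst[0x0b+5] := {0x16,0x0e,0x46,0x11,0x43}
#3 dst[0x17+6] := {0xcf,0xb8,0xa2,0x96,0xf4,0xc0}
#4 dst[0x22+6] := {0x0a,0xa3,0xa0,0xcf,0xb8,0xa2}
query mem[0x01]=0xb8, mem[0x1c]=0xc0, mem[0x0e]=0x11

MEM[0x01,0x1c,0x0e] = b8 c0 11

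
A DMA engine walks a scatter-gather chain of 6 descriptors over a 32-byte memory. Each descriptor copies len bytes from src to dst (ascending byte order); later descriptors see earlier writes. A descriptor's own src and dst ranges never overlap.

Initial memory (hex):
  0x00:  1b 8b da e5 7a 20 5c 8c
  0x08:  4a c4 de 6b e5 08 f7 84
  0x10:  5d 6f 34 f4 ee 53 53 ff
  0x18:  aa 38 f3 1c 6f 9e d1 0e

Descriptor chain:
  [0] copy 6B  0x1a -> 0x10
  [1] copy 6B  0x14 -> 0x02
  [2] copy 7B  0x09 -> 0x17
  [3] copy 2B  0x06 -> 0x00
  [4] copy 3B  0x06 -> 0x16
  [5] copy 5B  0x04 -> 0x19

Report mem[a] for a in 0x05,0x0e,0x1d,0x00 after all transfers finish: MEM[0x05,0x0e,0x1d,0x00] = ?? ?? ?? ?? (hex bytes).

D0: mem[0x10..0x15] <- [f3 1c 6f 9e d1 0e]
D1: mem[0x02..0x07] <- [d1 0e 53 ff aa 38]
D2: mem[0x17..0x1d] <- [c4 de 6b e5 08 f7 84]
D3: mem[0x00..0x01] <- [aa 38]
D4: mem[0x16..0x18] <- [aa 38 4a]
D5: mem[0x19..0x1d] <- [53 ff aa 38 4a]
query mem[0x05]=0xff, mem[0x0e]=0xf7, mem[0x1d]=0x4a, mem[0x00]=0xaa

MEM[0x05,0x0e,0x1d,0x00] = ff f7 4a aa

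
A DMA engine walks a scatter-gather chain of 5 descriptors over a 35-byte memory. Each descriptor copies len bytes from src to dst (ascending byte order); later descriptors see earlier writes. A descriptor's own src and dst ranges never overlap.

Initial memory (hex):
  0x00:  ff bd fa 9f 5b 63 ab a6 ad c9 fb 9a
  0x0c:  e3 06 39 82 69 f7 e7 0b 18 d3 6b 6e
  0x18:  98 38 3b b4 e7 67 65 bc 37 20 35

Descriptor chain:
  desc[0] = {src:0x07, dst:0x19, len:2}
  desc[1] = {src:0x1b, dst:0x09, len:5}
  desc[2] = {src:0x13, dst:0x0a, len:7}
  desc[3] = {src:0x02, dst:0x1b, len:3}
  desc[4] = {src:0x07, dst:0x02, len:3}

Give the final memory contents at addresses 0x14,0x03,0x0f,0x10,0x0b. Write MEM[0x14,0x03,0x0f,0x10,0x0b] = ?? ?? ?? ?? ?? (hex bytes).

MEM[0x14,0x03,0x0f,0x10,0x0b] = 18 ad 98 a6 18

#0 dst[0x19+2] := {0xa6,0xad}
#1 dst[0x09+5] := {0xb4,0xe7,0x67,0x65,0xbc}
#2 dst[0x0a+7] := {0x0b,0x18,0xd3,0x6b,0x6e,0x98,0xa6}
#3 dst[0x1b+3] := {0xfa,0x9f,0x5b}
#4 dst[0x02+3] := {0xa6,0xad,0xb4}
query mem[0x14]=0x18, mem[0x03]=0xad, mem[0x0f]=0x98, mem[0x10]=0xa6, mem[0x0b]=0x18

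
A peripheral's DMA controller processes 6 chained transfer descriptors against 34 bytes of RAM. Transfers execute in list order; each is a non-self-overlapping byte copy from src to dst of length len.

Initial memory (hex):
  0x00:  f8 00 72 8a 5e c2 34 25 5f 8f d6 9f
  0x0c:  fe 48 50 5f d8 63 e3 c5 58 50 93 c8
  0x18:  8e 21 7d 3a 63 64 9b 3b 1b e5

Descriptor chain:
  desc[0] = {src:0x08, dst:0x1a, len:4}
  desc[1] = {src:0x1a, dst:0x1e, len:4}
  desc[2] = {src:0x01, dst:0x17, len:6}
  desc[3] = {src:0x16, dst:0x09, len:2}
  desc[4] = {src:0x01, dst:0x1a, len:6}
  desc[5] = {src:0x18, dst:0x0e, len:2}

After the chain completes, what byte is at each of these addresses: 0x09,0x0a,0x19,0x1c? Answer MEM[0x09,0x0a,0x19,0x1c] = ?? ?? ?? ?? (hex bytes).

  after D0: wrote 4B at 0x1a = 5f8fd69f
  after D1: wrote 4B at 0x1e = 5f8fd69f
  after D2: wrote 6B at 0x17 = 00728a5ec234
  after D3: wrote 2B at 0x09 = 9300
  after D4: wrote 6B at 0x1a = 00728a5ec234
  after D5: wrote 2B at 0x0e = 728a
query mem[0x09]=0x93, mem[0x0a]=0x00, mem[0x19]=0x8a, mem[0x1c]=0x8a

MEM[0x09,0x0a,0x19,0x1c] = 93 00 8a 8a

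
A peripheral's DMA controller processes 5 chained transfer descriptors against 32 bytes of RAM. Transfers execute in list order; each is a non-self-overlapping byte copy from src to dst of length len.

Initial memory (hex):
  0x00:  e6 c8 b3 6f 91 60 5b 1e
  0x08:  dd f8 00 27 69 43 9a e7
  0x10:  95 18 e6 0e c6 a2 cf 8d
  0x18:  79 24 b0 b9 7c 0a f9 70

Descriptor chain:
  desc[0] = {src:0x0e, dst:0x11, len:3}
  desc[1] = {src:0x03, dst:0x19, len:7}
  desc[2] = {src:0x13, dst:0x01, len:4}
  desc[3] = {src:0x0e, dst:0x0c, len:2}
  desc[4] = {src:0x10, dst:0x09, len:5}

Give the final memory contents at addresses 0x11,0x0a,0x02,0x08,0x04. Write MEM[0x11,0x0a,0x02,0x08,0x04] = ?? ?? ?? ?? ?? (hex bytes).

D0: mem[0x11..0x13] <- [9a e7 95]
D1: mem[0x19..0x1f] <- [6f 91 60 5b 1e dd f8]
D2: mem[0x01..0x04] <- [95 c6 a2 cf]
D3: mem[0x0c..0x0d] <- [9a e7]
D4: mem[0x09..0x0d] <- [95 9a e7 95 c6]
query mem[0x11]=0x9a, mem[0x0a]=0x9a, mem[0x02]=0xc6, mem[0x08]=0xdd, mem[0x04]=0xcf

MEM[0x11,0x0a,0x02,0x08,0x04] = 9a 9a c6 dd cf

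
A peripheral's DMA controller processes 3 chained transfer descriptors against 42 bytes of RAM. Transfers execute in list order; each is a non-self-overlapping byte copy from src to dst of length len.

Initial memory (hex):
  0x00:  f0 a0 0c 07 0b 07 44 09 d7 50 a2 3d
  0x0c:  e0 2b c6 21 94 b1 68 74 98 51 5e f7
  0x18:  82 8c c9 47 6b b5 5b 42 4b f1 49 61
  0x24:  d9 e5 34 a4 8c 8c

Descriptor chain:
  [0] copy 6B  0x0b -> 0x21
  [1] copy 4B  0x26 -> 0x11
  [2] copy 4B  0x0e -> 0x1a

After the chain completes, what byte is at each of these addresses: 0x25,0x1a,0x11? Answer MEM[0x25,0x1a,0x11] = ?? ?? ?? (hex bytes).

D0: mem[0x21..0x26] <- [3d e0 2b c6 21 94]
D1: mem[0x11..0x14] <- [94 a4 8c 8c]
D2: mem[0x1a..0x1d] <- [c6 21 94 94]
query mem[0x25]=0x21, mem[0x1a]=0xc6, mem[0x11]=0x94

MEM[0x25,0x1a,0x11] = 21 c6 94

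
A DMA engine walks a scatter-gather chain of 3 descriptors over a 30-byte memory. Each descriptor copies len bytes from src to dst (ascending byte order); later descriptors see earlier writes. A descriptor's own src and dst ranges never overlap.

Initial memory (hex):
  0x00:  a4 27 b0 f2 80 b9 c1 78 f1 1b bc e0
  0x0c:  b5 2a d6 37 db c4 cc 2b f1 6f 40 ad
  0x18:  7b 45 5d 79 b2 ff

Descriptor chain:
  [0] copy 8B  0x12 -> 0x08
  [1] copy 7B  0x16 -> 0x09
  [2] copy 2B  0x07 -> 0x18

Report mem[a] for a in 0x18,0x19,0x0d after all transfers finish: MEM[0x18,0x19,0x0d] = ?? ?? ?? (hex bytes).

D0: mem[0x08..0x0f] <- [cc 2b f1 6f 40 ad 7b 45]
D1: mem[0x09..0x0f] <- [40 ad 7b 45 5d 79 b2]
D2: mem[0x18..0x19] <- [78 cc]
query mem[0x18]=0x78, mem[0x19]=0xcc, mem[0x0d]=0x5d

MEM[0x18,0x19,0x0d] = 78 cc 5d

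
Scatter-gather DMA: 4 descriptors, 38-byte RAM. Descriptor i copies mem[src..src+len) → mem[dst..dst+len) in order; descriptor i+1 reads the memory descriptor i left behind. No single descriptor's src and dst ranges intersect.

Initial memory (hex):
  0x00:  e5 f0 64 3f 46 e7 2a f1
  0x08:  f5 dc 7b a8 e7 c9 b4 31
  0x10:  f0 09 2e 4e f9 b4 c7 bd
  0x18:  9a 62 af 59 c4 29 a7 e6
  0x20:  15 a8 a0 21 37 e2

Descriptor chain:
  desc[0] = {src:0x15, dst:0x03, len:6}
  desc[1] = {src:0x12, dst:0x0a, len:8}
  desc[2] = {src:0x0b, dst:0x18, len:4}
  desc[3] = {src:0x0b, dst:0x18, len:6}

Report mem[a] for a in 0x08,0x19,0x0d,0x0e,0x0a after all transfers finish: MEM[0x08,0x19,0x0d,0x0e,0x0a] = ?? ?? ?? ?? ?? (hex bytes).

#0 dst[0x03+6] := {0xb4,0xc7,0xbd,0x9a,0x62,0xaf}
#1 dst[0x0a+8] := {0x2e,0x4e,0xf9,0xb4,0xc7,0xbd,0x9a,0x62}
#2 dst[0x18+4] := {0x4e,0xf9,0xb4,0xc7}
#3 dst[0x18+6] := {0x4e,0xf9,0xb4,0xc7,0xbd,0x9a}
query mem[0x08]=0xaf, mem[0x19]=0xf9, mem[0x0d]=0xb4, mem[0x0e]=0xc7, mem[0x0a]=0x2e

MEM[0x08,0x19,0x0d,0x0e,0x0a] = af f9 b4 c7 2e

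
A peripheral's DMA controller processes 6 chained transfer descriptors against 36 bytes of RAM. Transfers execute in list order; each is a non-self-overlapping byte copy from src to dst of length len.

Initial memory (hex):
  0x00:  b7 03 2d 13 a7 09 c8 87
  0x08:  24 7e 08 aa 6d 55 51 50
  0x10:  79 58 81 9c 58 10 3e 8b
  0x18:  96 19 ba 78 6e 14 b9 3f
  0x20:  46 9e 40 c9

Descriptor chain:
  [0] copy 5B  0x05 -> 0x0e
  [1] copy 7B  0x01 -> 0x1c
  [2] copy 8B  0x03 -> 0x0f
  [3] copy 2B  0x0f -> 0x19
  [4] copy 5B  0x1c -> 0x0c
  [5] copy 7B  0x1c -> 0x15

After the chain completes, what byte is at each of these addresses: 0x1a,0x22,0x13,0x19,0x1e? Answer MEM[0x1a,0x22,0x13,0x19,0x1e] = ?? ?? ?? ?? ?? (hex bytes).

#0 dst[0x0e+5] := {0x09,0xc8,0x87,0x24,0x7e}
#1 dst[0x1c+7] := {0x03,0x2d,0x13,0xa7,0x09,0xc8,0x87}
#2 dst[0x0f+8] := {0x13,0xa7,0x09,0xc8,0x87,0x24,0x7e,0x08}
#3 dst[0x19+2] := {0x13,0xa7}
#4 dst[0x0c+5] := {0x03,0x2d,0x13,0xa7,0x09}
#5 dst[0x15+7] := {0x03,0x2d,0x13,0xa7,0x09,0xc8,0x87}
query mem[0x1a]=0xc8, mem[0x22]=0x87, mem[0x13]=0x87, mem[0x19]=0x09, mem[0x1e]=0x13

MEM[0x1a,0x22,0x13,0x19,0x1e] = c8 87 87 09 13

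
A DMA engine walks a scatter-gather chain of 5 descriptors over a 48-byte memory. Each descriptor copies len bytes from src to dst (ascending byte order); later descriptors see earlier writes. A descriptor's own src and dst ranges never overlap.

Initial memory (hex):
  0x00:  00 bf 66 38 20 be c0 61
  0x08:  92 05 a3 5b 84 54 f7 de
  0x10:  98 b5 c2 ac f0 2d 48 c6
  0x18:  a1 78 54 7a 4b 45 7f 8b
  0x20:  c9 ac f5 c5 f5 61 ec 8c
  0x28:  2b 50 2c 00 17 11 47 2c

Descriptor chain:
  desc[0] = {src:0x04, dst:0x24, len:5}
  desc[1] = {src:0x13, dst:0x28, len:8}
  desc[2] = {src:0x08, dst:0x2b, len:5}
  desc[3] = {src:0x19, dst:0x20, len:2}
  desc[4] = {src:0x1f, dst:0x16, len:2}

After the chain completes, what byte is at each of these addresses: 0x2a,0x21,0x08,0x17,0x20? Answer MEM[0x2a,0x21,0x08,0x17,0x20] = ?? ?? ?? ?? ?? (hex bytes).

MEM[0x2a,0x21,0x08,0x17,0x20] = 2d 54 92 78 78

[0] 0x04->0x24 len=5 : 20 be c0 61 92
[1] 0x13->0x28 len=8 : ac f0 2d 48 c6 a1 78 54
[2] 0x08->0x2b len=5 : 92 05 a3 5b 84
[3] 0x19->0x20 len=2 : 78 54
[4] 0x1f->0x16 len=2 : 8b 78
query mem[0x2a]=0x2d, mem[0x21]=0x54, mem[0x08]=0x92, mem[0x17]=0x78, mem[0x20]=0x78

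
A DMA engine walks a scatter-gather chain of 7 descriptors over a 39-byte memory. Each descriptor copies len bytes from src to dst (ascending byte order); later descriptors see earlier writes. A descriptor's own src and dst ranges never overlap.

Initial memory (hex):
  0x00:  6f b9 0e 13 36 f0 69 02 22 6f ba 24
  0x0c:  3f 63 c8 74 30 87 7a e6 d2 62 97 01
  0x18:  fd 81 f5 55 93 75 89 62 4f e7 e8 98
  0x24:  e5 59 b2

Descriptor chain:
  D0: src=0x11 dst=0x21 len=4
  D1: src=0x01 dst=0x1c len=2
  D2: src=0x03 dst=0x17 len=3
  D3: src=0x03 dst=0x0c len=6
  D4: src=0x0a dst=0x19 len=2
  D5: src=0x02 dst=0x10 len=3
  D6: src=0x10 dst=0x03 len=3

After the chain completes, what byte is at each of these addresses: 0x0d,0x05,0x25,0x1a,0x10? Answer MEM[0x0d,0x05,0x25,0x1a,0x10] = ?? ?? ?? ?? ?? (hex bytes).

MEM[0x0d,0x05,0x25,0x1a,0x10] = 36 36 59 24 0e

D0: mem[0x21..0x24] <- [87 7a e6 d2]
D1: mem[0x1c..0x1d] <- [b9 0e]
D2: mem[0x17..0x19] <- [13 36 f0]
D3: mem[0x0c..0x11] <- [13 36 f0 69 02 22]
D4: mem[0x19..0x1a] <- [ba 24]
D5: mem[0x10..0x12] <- [0e 13 36]
D6: mem[0x03..0x05] <- [0e 13 36]
query mem[0x0d]=0x36, mem[0x05]=0x36, mem[0x25]=0x59, mem[0x1a]=0x24, mem[0x10]=0x0e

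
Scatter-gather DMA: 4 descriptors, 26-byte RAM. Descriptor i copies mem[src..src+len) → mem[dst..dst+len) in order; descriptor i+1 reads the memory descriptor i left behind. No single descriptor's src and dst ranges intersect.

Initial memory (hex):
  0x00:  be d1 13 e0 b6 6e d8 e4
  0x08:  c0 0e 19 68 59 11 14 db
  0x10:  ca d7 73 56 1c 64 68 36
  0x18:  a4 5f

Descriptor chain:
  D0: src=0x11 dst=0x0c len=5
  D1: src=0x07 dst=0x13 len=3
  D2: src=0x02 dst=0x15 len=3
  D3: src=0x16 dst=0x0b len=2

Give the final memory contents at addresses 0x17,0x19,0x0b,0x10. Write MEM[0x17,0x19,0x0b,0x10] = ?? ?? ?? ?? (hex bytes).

MEM[0x17,0x19,0x0b,0x10] = b6 5f e0 64

  after D0: wrote 5B at 0x0c = d773561c64
  after D1: wrote 3B at 0x13 = e4c00e
  after D2: wrote 3B at 0x15 = 13e0b6
  after D3: wrote 2B at 0x0b = e0b6
query mem[0x17]=0xb6, mem[0x19]=0x5f, mem[0x0b]=0xe0, mem[0x10]=0x64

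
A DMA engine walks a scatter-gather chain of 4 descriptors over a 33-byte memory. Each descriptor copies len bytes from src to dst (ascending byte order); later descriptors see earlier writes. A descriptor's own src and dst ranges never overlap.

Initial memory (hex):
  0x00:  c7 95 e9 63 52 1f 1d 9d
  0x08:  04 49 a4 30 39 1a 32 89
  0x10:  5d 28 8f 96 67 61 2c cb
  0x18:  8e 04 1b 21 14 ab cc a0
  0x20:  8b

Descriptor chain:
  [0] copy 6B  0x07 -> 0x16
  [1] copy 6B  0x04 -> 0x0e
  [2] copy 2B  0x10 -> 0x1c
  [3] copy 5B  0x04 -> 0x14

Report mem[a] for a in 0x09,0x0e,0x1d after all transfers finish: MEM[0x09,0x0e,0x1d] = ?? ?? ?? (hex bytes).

MEM[0x09,0x0e,0x1d] = 49 52 9d

D0: mem[0x16..0x1b] <- [9d 04 49 a4 30 39]
D1: mem[0x0e..0x13] <- [52 1f 1d 9d 04 49]
D2: mem[0x1c..0x1d] <- [1d 9d]
D3: mem[0x14..0x18] <- [52 1f 1d 9d 04]
query mem[0x09]=0x49, mem[0x0e]=0x52, mem[0x1d]=0x9d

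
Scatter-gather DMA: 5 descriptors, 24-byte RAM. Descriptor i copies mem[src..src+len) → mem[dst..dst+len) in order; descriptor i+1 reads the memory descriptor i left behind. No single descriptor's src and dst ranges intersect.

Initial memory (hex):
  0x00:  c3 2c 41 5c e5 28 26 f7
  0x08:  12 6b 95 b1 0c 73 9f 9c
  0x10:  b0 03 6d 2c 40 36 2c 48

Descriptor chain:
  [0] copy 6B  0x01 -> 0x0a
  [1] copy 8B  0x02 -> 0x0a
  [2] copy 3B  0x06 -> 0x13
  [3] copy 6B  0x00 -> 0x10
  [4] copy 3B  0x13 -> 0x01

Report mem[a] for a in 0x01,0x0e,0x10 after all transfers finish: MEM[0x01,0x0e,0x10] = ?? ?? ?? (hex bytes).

MEM[0x01,0x0e,0x10] = 5c 26 c3

#0 dst[0x0a+6] := {0x2c,0x41,0x5c,0xe5,0x28,0x26}
#1 dst[0x0a+8] := {0x41,0x5c,0xe5,0x28,0x26,0xf7,0x12,0x6b}
#2 dst[0x13+3] := {0x26,0xf7,0x12}
#3 dst[0x10+6] := {0xc3,0x2c,0x41,0x5c,0xe5,0x28}
#4 dst[0x01+3] := {0x5c,0xe5,0x28}
query mem[0x01]=0x5c, mem[0x0e]=0x26, mem[0x10]=0xc3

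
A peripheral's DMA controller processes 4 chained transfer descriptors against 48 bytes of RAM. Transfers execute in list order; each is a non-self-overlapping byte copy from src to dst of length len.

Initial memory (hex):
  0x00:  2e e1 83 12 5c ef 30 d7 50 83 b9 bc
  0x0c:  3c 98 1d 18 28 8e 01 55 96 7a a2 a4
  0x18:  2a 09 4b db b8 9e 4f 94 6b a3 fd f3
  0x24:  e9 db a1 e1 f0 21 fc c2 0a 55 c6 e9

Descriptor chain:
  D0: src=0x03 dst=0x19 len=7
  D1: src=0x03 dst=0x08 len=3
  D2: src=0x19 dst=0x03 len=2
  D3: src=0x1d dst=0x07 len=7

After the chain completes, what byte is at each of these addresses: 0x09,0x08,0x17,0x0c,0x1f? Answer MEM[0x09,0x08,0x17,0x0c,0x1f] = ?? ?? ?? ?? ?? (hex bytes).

D0: mem[0x19..0x1f] <- [12 5c ef 30 d7 50 83]
D1: mem[0x08..0x0a] <- [12 5c ef]
D2: mem[0x03..0x04] <- [12 5c]
D3: mem[0x07..0x0d] <- [d7 50 83 6b a3 fd f3]
query mem[0x09]=0x83, mem[0x08]=0x50, mem[0x17]=0xa4, mem[0x0c]=0xfd, mem[0x1f]=0x83

MEM[0x09,0x08,0x17,0x0c,0x1f] = 83 50 a4 fd 83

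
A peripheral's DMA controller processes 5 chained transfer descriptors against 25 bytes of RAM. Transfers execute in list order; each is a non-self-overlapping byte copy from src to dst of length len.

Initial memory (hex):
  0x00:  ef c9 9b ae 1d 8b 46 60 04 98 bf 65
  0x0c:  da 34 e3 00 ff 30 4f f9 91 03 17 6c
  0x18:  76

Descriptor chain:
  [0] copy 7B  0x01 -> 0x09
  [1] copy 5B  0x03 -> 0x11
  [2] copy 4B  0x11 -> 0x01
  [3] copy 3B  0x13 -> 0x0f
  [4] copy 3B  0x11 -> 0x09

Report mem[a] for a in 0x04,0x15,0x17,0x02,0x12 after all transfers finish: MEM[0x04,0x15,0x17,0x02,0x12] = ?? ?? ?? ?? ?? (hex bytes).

[0] 0x01->0x09 len=7 : c9 9b ae 1d 8b 46 60
[1] 0x03->0x11 len=5 : ae 1d 8b 46 60
[2] 0x11->0x01 len=4 : ae 1d 8b 46
[3] 0x13->0x0f len=3 : 8b 46 60
[4] 0x11->0x09 len=3 : 60 1d 8b
query mem[0x04]=0x46, mem[0x15]=0x60, mem[0x17]=0x6c, mem[0x02]=0x1d, mem[0x12]=0x1d

MEM[0x04,0x15,0x17,0x02,0x12] = 46 60 6c 1d 1d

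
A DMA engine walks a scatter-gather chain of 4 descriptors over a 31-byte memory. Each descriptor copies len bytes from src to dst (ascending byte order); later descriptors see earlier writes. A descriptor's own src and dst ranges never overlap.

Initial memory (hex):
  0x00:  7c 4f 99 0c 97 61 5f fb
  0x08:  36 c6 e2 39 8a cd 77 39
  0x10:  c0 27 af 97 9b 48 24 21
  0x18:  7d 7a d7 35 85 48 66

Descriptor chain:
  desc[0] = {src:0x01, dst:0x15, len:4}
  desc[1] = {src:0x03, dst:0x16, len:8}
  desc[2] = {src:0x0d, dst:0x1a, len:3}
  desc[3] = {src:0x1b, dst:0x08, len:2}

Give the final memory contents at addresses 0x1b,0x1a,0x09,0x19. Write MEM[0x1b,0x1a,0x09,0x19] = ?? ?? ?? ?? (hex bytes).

D0: mem[0x15..0x18] <- [4f 99 0c 97]
D1: mem[0x16..0x1d] <- [0c 97 61 5f fb 36 c6 e2]
D2: mem[0x1a..0x1c] <- [cd 77 39]
D3: mem[0x08..0x09] <- [77 39]
query mem[0x1b]=0x77, mem[0x1a]=0xcd, mem[0x09]=0x39, mem[0x19]=0x5f

MEM[0x1b,0x1a,0x09,0x19] = 77 cd 39 5f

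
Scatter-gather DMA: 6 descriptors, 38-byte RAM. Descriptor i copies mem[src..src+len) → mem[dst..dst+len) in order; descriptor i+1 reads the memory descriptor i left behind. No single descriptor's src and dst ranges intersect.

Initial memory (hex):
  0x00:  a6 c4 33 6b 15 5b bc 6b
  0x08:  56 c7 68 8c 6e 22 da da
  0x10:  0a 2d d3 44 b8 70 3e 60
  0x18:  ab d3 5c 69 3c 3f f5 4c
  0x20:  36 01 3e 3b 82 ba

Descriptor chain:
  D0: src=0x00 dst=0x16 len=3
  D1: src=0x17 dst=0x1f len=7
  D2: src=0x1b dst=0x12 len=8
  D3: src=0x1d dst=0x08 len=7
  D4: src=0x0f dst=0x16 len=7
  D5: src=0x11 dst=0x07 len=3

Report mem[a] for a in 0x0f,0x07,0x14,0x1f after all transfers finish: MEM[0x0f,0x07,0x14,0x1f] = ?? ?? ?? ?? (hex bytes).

MEM[0x0f,0x07,0x14,0x1f] = da 2d 3f c4

  after D0: wrote 3B at 0x16 = a6c433
  after D1: wrote 7B at 0x1f = c433d35c693c3f
  after D2: wrote 8B at 0x12 = 693c3ff5c433d35c
  after D3: wrote 7B at 0x08 = 3ff5c433d35c69
  after D4: wrote 7B at 0x16 = da0a2d693c3ff5
  after D5: wrote 3B at 0x07 = 2d693c
query mem[0x0f]=0xda, mem[0x07]=0x2d, mem[0x14]=0x3f, mem[0x1f]=0xc4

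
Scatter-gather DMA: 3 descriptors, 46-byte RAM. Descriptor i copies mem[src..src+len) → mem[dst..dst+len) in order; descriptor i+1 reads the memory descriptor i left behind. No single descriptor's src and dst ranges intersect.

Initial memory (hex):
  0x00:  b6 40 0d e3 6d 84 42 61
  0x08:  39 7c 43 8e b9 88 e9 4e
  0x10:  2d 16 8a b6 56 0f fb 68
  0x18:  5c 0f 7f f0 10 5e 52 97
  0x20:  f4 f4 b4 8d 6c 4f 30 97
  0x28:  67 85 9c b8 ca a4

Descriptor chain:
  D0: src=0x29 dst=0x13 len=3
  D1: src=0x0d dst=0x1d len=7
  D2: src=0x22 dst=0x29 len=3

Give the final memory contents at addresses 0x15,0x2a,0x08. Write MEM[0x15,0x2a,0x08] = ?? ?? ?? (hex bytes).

MEM[0x15,0x2a,0x08] = b8 85 39

D0: mem[0x13..0x15] <- [85 9c b8]
D1: mem[0x1d..0x23] <- [88 e9 4e 2d 16 8a 85]
D2: mem[0x29..0x2b] <- [8a 85 6c]
query mem[0x15]=0xb8, mem[0x2a]=0x85, mem[0x08]=0x39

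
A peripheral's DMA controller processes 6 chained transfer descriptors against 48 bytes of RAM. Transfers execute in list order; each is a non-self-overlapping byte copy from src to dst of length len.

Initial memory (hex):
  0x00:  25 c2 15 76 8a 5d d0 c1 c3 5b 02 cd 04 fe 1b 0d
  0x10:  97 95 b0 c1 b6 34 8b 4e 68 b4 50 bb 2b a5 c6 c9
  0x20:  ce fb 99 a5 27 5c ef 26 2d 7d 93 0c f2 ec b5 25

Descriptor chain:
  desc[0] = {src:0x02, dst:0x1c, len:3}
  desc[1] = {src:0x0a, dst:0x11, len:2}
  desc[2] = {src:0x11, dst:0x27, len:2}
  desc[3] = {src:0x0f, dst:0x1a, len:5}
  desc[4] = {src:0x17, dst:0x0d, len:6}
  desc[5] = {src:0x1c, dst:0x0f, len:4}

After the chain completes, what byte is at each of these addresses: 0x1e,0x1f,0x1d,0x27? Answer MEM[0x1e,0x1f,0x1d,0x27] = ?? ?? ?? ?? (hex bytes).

MEM[0x1e,0x1f,0x1d,0x27] = c1 c9 cd 02

#0 dst[0x1c+3] := {0x15,0x76,0x8a}
#1 dst[0x11+2] := {0x02,0xcd}
#2 dst[0x27+2] := {0x02,0xcd}
#3 dst[0x1a+5] := {0x0d,0x97,0x02,0xcd,0xc1}
#4 dst[0x0d+6] := {0x4e,0x68,0xb4,0x0d,0x97,0x02}
#5 dst[0x0f+4] := {0x02,0xcd,0xc1,0xc9}
query mem[0x1e]=0xc1, mem[0x1f]=0xc9, mem[0x1d]=0xcd, mem[0x27]=0x02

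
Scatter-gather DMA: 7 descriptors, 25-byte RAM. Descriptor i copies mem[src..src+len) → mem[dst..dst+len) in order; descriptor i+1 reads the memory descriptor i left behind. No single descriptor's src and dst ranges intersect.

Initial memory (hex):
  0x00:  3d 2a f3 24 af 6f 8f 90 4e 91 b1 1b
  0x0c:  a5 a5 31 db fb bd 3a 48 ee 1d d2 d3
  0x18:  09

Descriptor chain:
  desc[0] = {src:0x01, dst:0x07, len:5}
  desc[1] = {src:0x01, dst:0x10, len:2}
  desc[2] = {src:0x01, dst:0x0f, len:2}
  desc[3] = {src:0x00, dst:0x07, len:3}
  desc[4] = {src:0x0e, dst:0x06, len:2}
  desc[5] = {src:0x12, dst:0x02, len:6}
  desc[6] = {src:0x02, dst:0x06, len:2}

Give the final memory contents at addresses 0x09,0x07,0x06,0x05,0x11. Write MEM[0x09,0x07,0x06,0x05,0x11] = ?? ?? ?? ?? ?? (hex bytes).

  after D0: wrote 5B at 0x07 = 2af324af6f
  after D1: wrote 2B at 0x10 = 2af3
  after D2: wrote 2B at 0x0f = 2af3
  after D3: wrote 3B at 0x07 = 3d2af3
  after D4: wrote 2B at 0x06 = 312a
  after D5: wrote 6B at 0x02 = 3a48ee1dd2d3
  after D6: wrote 2B at 0x06 = 3a48
query mem[0x09]=0xf3, mem[0x07]=0x48, mem[0x06]=0x3a, mem[0x05]=0x1d, mem[0x11]=0xf3

MEM[0x09,0x07,0x06,0x05,0x11] = f3 48 3a 1d f3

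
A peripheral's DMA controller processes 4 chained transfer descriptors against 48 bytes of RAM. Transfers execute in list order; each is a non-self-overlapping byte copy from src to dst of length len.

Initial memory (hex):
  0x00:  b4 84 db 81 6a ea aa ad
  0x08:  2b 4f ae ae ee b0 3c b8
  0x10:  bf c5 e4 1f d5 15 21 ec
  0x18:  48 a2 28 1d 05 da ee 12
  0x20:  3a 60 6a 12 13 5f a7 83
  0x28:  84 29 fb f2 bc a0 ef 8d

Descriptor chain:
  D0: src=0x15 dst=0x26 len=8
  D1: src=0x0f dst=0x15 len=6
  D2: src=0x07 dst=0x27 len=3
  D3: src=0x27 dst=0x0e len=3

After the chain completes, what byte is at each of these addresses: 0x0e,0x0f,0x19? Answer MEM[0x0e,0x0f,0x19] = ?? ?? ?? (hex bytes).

[0] 0x15->0x26 len=8 : 15 21 ec 48 a2 28 1d 05
[1] 0x0f->0x15 len=6 : b8 bf c5 e4 1f d5
[2] 0x07->0x27 len=3 : ad 2b 4f
[3] 0x27->0x0e len=3 : ad 2b 4f
query mem[0x0e]=0xad, mem[0x0f]=0x2b, mem[0x19]=0x1f

MEM[0x0e,0x0f,0x19] = ad 2b 1f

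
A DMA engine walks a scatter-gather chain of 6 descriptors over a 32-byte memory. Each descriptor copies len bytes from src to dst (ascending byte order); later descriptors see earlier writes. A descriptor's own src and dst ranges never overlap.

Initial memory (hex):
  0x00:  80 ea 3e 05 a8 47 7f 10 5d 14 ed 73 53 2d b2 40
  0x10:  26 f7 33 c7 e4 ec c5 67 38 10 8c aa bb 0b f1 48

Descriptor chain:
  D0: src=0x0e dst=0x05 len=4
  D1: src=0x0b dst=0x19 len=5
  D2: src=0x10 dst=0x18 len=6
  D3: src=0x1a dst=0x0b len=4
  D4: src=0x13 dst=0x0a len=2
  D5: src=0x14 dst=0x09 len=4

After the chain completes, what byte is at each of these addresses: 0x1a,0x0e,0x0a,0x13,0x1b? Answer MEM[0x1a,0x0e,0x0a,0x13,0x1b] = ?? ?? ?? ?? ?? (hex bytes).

#0 dst[0x05+4] := {0xb2,0x40,0x26,0xf7}
#1 dst[0x19+5] := {0x73,0x53,0x2d,0xb2,0x40}
#2 dst[0x18+6] := {0x26,0xf7,0x33,0xc7,0xe4,0xec}
#3 dst[0x0b+4] := {0x33,0xc7,0xe4,0xec}
#4 dst[0x0a+2] := {0xc7,0xe4}
#5 dst[0x09+4] := {0xe4,0xec,0xc5,0x67}
query mem[0x1a]=0x33, mem[0x0e]=0xec, mem[0x0a]=0xec, mem[0x13]=0xc7, mem[0x1b]=0xc7

MEM[0x1a,0x0e,0x0a,0x13,0x1b] = 33 ec ec c7 c7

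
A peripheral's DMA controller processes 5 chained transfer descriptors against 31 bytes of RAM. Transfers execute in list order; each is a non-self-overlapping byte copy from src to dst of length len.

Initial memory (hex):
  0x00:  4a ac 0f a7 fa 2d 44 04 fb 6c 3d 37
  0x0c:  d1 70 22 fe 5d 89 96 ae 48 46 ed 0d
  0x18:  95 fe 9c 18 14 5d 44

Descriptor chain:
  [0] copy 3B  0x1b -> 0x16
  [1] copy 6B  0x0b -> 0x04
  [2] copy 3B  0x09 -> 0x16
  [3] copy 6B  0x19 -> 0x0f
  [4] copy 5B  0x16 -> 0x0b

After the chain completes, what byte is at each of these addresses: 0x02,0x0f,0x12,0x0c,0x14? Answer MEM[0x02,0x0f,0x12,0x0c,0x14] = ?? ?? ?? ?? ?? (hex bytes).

#0 dst[0x16+3] := {0x18,0x14,0x5d}
#1 dst[0x04+6] := {0x37,0xd1,0x70,0x22,0xfe,0x5d}
#2 dst[0x16+3] := {0x5d,0x3d,0x37}
#3 dst[0x0f+6] := {0xfe,0x9c,0x18,0x14,0x5d,0x44}
#4 dst[0x0b+5] := {0x5d,0x3d,0x37,0xfe,0x9c}
query mem[0x02]=0x0f, mem[0x0f]=0x9c, mem[0x12]=0x14, mem[0x0c]=0x3d, mem[0x14]=0x44

MEM[0x02,0x0f,0x12,0x0c,0x14] = 0f 9c 14 3d 44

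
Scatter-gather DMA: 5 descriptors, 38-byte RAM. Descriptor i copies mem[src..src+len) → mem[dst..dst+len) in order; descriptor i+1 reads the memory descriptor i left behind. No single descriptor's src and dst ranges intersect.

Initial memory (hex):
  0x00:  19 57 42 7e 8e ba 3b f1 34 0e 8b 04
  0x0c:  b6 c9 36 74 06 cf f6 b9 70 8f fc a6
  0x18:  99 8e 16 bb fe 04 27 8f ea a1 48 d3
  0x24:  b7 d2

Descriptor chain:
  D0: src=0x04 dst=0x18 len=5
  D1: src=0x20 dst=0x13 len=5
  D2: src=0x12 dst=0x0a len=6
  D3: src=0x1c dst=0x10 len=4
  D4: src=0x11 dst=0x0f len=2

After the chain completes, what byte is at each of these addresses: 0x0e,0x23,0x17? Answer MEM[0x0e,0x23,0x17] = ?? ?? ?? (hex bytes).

MEM[0x0e,0x23,0x17] = d3 d3 b7

D0: mem[0x18..0x1c] <- [8e ba 3b f1 34]
D1: mem[0x13..0x17] <- [ea a1 48 d3 b7]
D2: mem[0x0a..0x0f] <- [f6 ea a1 48 d3 b7]
D3: mem[0x10..0x13] <- [34 04 27 8f]
D4: mem[0x0f..0x10] <- [04 27]
query mem[0x0e]=0xd3, mem[0x23]=0xd3, mem[0x17]=0xb7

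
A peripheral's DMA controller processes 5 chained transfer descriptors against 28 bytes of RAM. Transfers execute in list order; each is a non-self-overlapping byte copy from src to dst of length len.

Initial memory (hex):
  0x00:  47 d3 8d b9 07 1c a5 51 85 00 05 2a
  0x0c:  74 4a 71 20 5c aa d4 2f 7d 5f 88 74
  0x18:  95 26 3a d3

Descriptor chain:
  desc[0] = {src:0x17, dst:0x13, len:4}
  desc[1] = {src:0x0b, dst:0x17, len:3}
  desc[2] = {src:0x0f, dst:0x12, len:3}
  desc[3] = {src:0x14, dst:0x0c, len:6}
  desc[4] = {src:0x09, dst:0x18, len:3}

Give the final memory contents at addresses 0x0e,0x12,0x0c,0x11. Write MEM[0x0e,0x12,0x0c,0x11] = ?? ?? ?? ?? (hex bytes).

MEM[0x0e,0x12,0x0c,0x11] = 3a 20 aa 4a

  after D0: wrote 4B at 0x13 = 7495263a
  after D1: wrote 3B at 0x17 = 2a744a
  after D2: wrote 3B at 0x12 = 205caa
  after D3: wrote 6B at 0x0c = aa263a2a744a
  after D4: wrote 3B at 0x18 = 00052a
query mem[0x0e]=0x3a, mem[0x12]=0x20, mem[0x0c]=0xaa, mem[0x11]=0x4a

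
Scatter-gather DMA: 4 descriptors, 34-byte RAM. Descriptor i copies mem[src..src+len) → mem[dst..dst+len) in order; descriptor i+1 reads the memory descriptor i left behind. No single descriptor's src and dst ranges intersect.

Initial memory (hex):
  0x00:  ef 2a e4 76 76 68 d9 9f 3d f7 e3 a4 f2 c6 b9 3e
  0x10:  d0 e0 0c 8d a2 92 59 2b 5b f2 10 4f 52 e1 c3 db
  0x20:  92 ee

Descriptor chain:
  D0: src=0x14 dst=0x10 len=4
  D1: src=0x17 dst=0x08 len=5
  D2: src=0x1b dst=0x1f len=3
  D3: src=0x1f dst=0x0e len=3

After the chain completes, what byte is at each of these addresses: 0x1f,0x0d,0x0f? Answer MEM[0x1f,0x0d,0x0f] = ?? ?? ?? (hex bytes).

MEM[0x1f,0x0d,0x0f] = 4f c6 52

[0] 0x14->0x10 len=4 : a2 92 59 2b
[1] 0x17->0x08 len=5 : 2b 5b f2 10 4f
[2] 0x1b->0x1f len=3 : 4f 52 e1
[3] 0x1f->0x0e len=3 : 4f 52 e1
query mem[0x1f]=0x4f, mem[0x0d]=0xc6, mem[0x0f]=0x52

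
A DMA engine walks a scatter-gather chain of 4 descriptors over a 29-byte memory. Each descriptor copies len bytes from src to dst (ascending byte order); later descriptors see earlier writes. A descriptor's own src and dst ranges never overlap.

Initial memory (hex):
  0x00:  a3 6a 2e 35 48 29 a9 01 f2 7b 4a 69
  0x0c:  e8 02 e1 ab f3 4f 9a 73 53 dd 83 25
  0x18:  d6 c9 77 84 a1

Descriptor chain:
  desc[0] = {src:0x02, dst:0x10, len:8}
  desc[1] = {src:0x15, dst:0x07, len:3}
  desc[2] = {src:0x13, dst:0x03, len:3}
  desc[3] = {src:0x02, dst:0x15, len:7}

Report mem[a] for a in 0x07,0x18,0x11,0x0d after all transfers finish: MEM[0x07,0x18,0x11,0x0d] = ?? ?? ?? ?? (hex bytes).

D0: mem[0x10..0x17] <- [2e 35 48 29 a9 01 f2 7b]
D1: mem[0x07..0x09] <- [01 f2 7b]
D2: mem[0x03..0x05] <- [29 a9 01]
D3: mem[0x15..0x1b] <- [2e 29 a9 01 a9 01 f2]
query mem[0x07]=0x01, mem[0x18]=0x01, mem[0x11]=0x35, mem[0x0d]=0x02

MEM[0x07,0x18,0x11,0x0d] = 01 01 35 02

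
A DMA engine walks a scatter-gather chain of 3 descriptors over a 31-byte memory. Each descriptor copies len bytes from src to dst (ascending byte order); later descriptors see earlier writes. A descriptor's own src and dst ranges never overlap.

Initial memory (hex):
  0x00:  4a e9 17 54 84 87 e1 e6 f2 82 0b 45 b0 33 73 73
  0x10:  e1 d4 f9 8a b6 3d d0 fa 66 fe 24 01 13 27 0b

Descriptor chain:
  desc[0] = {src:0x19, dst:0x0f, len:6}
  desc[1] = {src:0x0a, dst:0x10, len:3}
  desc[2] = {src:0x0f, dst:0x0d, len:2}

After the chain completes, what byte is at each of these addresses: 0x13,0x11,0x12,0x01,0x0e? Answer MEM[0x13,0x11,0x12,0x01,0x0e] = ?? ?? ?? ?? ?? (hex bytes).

MEM[0x13,0x11,0x12,0x01,0x0e] = 27 45 b0 e9 0b

D0: mem[0x0f..0x14] <- [fe 24 01 13 27 0b]
D1: mem[0x10..0x12] <- [0b 45 b0]
D2: mem[0x0d..0x0e] <- [fe 0b]
query mem[0x13]=0x27, mem[0x11]=0x45, mem[0x12]=0xb0, mem[0x01]=0xe9, mem[0x0e]=0x0b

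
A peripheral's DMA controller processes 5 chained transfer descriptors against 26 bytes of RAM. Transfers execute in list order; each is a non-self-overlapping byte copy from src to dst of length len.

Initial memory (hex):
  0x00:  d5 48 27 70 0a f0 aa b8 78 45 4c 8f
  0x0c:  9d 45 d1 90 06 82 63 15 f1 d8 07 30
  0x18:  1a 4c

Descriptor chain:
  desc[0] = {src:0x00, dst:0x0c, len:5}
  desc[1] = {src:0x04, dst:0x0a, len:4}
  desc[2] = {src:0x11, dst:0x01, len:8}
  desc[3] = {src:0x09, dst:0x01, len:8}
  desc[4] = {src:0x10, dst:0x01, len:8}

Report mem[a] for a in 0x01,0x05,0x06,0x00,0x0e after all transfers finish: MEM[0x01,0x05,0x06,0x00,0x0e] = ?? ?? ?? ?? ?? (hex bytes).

  after D0: wrote 5B at 0x0c = d54827700a
  after D1: wrote 4B at 0x0a = 0af0aab8
  after D2: wrote 8B at 0x01 = 826315f1d807301a
  after D3: wrote 8B at 0x01 = 450af0aab827700a
  after D4: wrote 8B at 0x01 = 0a826315f1d80730
query mem[0x01]=0x0a, mem[0x05]=0xf1, mem[0x06]=0xd8, mem[0x00]=0xd5, mem[0x0e]=0x27

MEM[0x01,0x05,0x06,0x00,0x0e] = 0a f1 d8 d5 27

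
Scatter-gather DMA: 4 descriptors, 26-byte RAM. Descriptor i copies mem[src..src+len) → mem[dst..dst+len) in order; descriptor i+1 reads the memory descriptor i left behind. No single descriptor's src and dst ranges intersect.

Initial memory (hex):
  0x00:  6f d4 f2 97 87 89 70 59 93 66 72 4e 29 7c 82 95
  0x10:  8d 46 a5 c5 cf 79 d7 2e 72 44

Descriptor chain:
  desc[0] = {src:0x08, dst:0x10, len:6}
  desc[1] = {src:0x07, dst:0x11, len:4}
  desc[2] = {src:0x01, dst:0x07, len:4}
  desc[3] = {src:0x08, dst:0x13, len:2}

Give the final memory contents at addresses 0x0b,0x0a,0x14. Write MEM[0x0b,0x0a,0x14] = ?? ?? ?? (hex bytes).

MEM[0x0b,0x0a,0x14] = 4e 87 97

[0] 0x08->0x10 len=6 : 93 66 72 4e 29 7c
[1] 0x07->0x11 len=4 : 59 93 66 72
[2] 0x01->0x07 len=4 : d4 f2 97 87
[3] 0x08->0x13 len=2 : f2 97
query mem[0x0b]=0x4e, mem[0x0a]=0x87, mem[0x14]=0x97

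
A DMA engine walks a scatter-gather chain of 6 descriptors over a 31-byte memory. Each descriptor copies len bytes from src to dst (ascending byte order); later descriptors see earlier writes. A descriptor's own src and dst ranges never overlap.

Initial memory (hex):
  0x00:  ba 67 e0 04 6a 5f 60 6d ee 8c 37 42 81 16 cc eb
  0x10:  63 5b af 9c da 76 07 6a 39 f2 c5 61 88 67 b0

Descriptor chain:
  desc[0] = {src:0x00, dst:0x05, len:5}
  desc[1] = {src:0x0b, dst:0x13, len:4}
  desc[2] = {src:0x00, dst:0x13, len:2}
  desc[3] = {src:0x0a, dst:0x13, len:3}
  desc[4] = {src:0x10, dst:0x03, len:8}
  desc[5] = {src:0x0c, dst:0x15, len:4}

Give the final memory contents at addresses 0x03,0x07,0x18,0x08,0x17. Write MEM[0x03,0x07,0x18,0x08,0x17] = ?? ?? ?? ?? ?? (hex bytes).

MEM[0x03,0x07,0x18,0x08,0x17] = 63 42 eb 81 cc

#0 dst[0x05+5] := {0xba,0x67,0xe0,0x04,0x6a}
#1 dst[0x13+4] := {0x42,0x81,0x16,0xcc}
#2 dst[0x13+2] := {0xba,0x67}
#3 dst[0x13+3] := {0x37,0x42,0x81}
#4 dst[0x03+8] := {0x63,0x5b,0xaf,0x37,0x42,0x81,0xcc,0x6a}
#5 dst[0x15+4] := {0x81,0x16,0xcc,0xeb}
query mem[0x03]=0x63, mem[0x07]=0x42, mem[0x18]=0xeb, mem[0x08]=0x81, mem[0x17]=0xcc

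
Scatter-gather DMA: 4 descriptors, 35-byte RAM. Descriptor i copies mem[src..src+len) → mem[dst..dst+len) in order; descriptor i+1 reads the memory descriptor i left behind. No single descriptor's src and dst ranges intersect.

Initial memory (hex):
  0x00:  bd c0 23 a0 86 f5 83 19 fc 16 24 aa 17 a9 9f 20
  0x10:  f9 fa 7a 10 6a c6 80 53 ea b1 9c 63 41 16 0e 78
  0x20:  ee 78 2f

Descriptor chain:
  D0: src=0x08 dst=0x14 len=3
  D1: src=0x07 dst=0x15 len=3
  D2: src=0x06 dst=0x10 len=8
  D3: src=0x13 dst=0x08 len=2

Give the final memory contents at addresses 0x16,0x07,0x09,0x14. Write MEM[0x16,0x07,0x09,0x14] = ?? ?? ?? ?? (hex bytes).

MEM[0x16,0x07,0x09,0x14] = 17 19 24 24

D0: mem[0x14..0x16] <- [fc 16 24]
D1: mem[0x15..0x17] <- [19 fc 16]
D2: mem[0x10..0x17] <- [83 19 fc 16 24 aa 17 a9]
D3: mem[0x08..0x09] <- [16 24]
query mem[0x16]=0x17, mem[0x07]=0x19, mem[0x09]=0x24, mem[0x14]=0x24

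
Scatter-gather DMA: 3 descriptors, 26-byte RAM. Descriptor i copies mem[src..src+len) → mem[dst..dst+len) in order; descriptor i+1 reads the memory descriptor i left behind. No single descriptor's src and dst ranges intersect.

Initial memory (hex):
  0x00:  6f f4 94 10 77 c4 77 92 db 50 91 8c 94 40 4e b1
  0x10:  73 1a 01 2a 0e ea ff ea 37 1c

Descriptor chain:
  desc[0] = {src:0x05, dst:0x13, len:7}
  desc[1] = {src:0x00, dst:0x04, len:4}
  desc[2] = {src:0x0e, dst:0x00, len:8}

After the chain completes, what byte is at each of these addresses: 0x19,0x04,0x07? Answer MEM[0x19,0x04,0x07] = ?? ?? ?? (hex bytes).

#0 dst[0x13+7] := {0xc4,0x77,0x92,0xdb,0x50,0x91,0x8c}
#1 dst[0x04+4] := {0x6f,0xf4,0x94,0x10}
#2 dst[0x00+8] := {0x4e,0xb1,0x73,0x1a,0x01,0xc4,0x77,0x92}
query mem[0x19]=0x8c, mem[0x04]=0x01, mem[0x07]=0x92

MEM[0x19,0x04,0x07] = 8c 01 92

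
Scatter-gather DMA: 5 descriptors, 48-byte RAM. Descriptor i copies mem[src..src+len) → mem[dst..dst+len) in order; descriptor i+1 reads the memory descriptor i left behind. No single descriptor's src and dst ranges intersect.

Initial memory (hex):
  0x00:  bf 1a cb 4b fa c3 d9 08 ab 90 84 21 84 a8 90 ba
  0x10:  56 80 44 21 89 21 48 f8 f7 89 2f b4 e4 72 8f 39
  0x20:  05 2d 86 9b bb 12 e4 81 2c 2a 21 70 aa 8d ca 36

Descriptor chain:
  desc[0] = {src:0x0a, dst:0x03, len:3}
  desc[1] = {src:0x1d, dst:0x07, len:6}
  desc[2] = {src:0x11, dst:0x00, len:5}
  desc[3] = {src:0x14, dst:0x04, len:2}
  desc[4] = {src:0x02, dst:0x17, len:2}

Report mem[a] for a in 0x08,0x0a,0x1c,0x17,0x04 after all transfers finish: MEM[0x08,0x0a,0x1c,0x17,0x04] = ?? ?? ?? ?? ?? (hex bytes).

MEM[0x08,0x0a,0x1c,0x17,0x04] = 8f 05 e4 21 89

#0 dst[0x03+3] := {0x84,0x21,0x84}
#1 dst[0x07+6] := {0x72,0x8f,0x39,0x05,0x2d,0x86}
#2 dst[0x00+5] := {0x80,0x44,0x21,0x89,0x21}
#3 dst[0x04+2] := {0x89,0x21}
#4 dst[0x17+2] := {0x21,0x89}
query mem[0x08]=0x8f, mem[0x0a]=0x05, mem[0x1c]=0xe4, mem[0x17]=0x21, mem[0x04]=0x89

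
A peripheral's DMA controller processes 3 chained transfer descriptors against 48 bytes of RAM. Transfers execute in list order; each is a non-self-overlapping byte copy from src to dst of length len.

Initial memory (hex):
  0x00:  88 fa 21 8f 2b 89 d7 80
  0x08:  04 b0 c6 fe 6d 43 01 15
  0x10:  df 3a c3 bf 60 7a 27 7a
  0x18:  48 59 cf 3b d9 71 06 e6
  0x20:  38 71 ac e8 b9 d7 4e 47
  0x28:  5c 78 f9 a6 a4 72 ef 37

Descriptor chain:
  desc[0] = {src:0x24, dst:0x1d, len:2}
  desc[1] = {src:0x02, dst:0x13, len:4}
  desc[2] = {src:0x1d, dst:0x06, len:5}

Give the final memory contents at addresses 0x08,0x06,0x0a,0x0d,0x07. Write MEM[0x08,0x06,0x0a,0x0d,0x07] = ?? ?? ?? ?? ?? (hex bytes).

D0: mem[0x1d..0x1e] <- [b9 d7]
D1: mem[0x13..0x16] <- [21 8f 2b 89]
D2: mem[0x06..0x0a] <- [b9 d7 e6 38 71]
query mem[0x08]=0xe6, mem[0x06]=0xb9, mem[0x0a]=0x71, mem[0x0d]=0x43, mem[0x07]=0xd7

MEM[0x08,0x06,0x0a,0x0d,0x07] = e6 b9 71 43 d7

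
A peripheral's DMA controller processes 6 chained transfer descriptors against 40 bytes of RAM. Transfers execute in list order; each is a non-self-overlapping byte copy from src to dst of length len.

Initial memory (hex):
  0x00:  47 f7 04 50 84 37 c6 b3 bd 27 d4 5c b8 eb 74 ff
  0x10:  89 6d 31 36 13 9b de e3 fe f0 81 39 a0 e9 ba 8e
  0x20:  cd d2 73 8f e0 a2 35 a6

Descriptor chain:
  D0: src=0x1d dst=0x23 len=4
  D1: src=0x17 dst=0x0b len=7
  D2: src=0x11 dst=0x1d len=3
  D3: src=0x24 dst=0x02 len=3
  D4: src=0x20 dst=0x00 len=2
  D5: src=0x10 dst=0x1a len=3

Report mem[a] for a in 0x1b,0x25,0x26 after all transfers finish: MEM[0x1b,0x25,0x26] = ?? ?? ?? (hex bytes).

MEM[0x1b,0x25,0x26] = e9 8e cd

[0] 0x1d->0x23 len=4 : e9 ba 8e cd
[1] 0x17->0x0b len=7 : e3 fe f0 81 39 a0 e9
[2] 0x11->0x1d len=3 : e9 31 36
[3] 0x24->0x02 len=3 : ba 8e cd
[4] 0x20->0x00 len=2 : cd d2
[5] 0x10->0x1a len=3 : a0 e9 31
query mem[0x1b]=0xe9, mem[0x25]=0x8e, mem[0x26]=0xcd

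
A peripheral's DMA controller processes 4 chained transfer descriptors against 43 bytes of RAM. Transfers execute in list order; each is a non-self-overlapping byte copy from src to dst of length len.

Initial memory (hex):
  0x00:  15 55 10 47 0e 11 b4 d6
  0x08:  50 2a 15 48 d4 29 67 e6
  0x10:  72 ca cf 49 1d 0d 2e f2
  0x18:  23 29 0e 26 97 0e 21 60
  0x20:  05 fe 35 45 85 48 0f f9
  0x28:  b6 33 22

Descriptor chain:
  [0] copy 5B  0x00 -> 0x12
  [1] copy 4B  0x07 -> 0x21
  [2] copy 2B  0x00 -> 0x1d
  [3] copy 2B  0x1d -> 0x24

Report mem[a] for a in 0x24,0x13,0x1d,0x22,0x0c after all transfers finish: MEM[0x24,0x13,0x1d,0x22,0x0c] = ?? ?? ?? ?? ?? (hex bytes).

MEM[0x24,0x13,0x1d,0x22,0x0c] = 15 55 15 50 d4

[0] 0x00->0x12 len=5 : 15 55 10 47 0e
[1] 0x07->0x21 len=4 : d6 50 2a 15
[2] 0x00->0x1d len=2 : 15 55
[3] 0x1d->0x24 len=2 : 15 55
query mem[0x24]=0x15, mem[0x13]=0x55, mem[0x1d]=0x15, mem[0x22]=0x50, mem[0x0c]=0xd4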